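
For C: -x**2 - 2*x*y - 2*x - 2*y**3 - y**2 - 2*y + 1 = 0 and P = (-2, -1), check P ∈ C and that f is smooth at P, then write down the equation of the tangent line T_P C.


Tangent line at P: 4*x - 2*y + 6 = 0.

Step 1: f(-2, -1) = 0, so P lies on C.
Step 2: partial derivatives
  f_x(x, y) = -2*x - 2*y - 2, f_y(x, y) = -2*x - 6*y**2 - 2*y - 2.
  f_x(P) = 4, f_y(P) = -2 (gradient nonzero, so P is smooth).
Step 3: tangent line at P: 4·(x − -2) + -2·(y − -1) = 0.
Expanding: 4*x - 2*y + 6 = 0.


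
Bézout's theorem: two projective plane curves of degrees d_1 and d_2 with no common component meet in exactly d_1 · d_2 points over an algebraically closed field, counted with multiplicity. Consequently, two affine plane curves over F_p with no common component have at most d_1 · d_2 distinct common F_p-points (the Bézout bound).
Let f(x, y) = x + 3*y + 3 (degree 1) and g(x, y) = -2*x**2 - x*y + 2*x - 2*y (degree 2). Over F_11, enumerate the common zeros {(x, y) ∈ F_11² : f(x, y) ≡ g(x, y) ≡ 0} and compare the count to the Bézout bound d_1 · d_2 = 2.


Common zeros: ∅; count = 0; Bézout bound = 2.

deg(f) = 1, deg(g) = 2, so Bézout bound = 2.
Scan x ∈ F_11. For each x, list the y ∈ F_11 with f(x, y) ≡ 0 and those with g(x, y) ≡ 0 (mod 11); the common zeros in that column are the intersection.
  x = 0: f ≡ 0 at y ∈ {10}; g ≡ 0 at y ∈ {0}; common: ∅.
  x = 1: f ≡ 0 at y ∈ {6}; g ≡ 0 at y ∈ {0}; common: ∅.
  x = 2: f ≡ 0 at y ∈ {2}; g ≡ 0 at y ∈ {10}; common: ∅.
  x = 3: f ≡ 0 at y ∈ {9}; g ≡ 0 at y ∈ {2}; common: ∅.
  x = 4: f ≡ 0 at y ∈ {5}; g ≡ 0 at y ∈ {7}; common: ∅.
  x = 5: f ≡ 0 at y ∈ {1}; g ≡ 0 at y ∈ {10}; common: ∅.
  x = 6: f ≡ 0 at y ∈ {8}; g ≡ 0 at y ∈ {9}; common: ∅.
  x = 7: f ≡ 0 at y ∈ {4}; g ≡ 0 at y ∈ {9}; common: ∅.
  x = 8: f ≡ 0 at y ∈ {0}; g ≡ 0 at y ∈ {2}; common: ∅.
  x = 9: f ≡ 0 at y ∈ {7}; g ≡ 0 at y ∈ ∅; common: ∅.
  x = 10: f ≡ 0 at y ∈ {3}; g ≡ 0 at y ∈ {7}; common: ∅.
Collecting: common zeros = ∅, so the count is 0.
Comparison with the Bézout bound: 0 ≤ 2 = deg(f)·deg(g), as expected for curves with no common component (the affine F_11-count falls short of the bound because intersections may lie at infinity, over extension fields, or carry multiplicity).


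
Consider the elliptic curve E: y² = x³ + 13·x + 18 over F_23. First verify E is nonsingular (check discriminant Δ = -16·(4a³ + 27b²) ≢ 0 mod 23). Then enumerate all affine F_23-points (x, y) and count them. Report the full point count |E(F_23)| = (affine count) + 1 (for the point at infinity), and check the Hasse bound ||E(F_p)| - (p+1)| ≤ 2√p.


Affine points = {(0, 8), (0, 15), (1, 3), (1, 20), (2, 11), (2, 12), (5, 1), (5, 22), (6, 6), (6, 17), (8, 6), (8, 17), (9, 6), (9, 17), (12, 4), (12, 19), (14, 0), (15, 0), (17, 0), (18, 9), (18, 14), (22, 2), (22, 21)}; affine count = 23; |E(F_23)| = 24.

Discriminant check: Δ ∝ 4a³ + 27b² = 4·13³ + 27·18² = 4·2197 + 27·324 ≡ 10 (mod 23). Nonzero ⇒ E is nonsingular.
For each x ∈ F_23, compute rhs = x³ + 13·x + 18 mod 23, then count y ∈ F_23 with y² ≡ rhs.
  x = 0: rhs = 18, matching y values: 8, 15 (2 points).
  x = 1: rhs = 9, matching y values: 3, 20 (2 points).
  x = 2: rhs = 6, matching y values: 11, 12 (2 points).
  x = 3: rhs = 15, matching y values: none (0 points).
  x = 4: rhs = 19, matching y values: none (0 points).
  x = 5: rhs = 1, matching y values: 1, 22 (2 points).
  x = 6: rhs = 13, matching y values: 6, 17 (2 points).
  x = 7: rhs = 15, matching y values: none (0 points).
  x = 8: rhs = 13, matching y values: 6, 17 (2 points).
  x = 9: rhs = 13, matching y values: 6, 17 (2 points).
  x = 10: rhs = 21, matching y values: none (0 points).
  x = 11: rhs = 20, matching y values: none (0 points).
  x = 12: rhs = 16, matching y values: 4, 19 (2 points).
  x = 13: rhs = 15, matching y values: none (0 points).
  x = 14: rhs = 0, matching y values: 0 (1 points).
  x = 15: rhs = 0, matching y values: 0 (1 points).
  x = 16: rhs = 21, matching y values: none (0 points).
  x = 17: rhs = 0, matching y values: 0 (1 points).
  x = 18: rhs = 12, matching y values: 9, 14 (2 points).
  x = 19: rhs = 17, matching y values: none (0 points).
  x = 20: rhs = 21, matching y values: none (0 points).
  x = 21: rhs = 7, matching y values: none (0 points).
  x = 22: rhs = 4, matching y values: 2, 21 (2 points).
Total affine count: 23.
Full point count |E(F_23)| = 23 + 1 = 24.
Hasse bound: |24 − (23+1)| = |0| = 0 ≤ 2√23 ≈ 9.5917 ✓.


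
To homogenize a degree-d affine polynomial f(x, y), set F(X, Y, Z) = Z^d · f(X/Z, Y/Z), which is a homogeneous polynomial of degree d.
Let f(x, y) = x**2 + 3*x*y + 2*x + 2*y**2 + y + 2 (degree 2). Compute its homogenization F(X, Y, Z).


F(X, Y, Z) = X**2 + 3*X*Y + 2*X*Z + 2*Y**2 + Y*Z + 2*Z**2

deg(f) = 2.
Substitute x = X/Z, y = Y/Z into f, then multiply by Z^2.
  monomial 1·x^2·y^0 ↦ 1·X^2·Y^0·Z^0.
  monomial 3·x^1·y^1 ↦ 3·X^1·Y^1·Z^0.
  monomial 2·x^1·y^0 ↦ 2·X^1·Y^0·Z^1.
  monomial 2·x^0·y^2 ↦ 2·X^0·Y^2·Z^0.
  monomial 1·x^0·y^1 ↦ 1·X^0·Y^1·Z^1.
  monomial 2·x^0·y^0 ↦ 2·X^0·Y^0·Z^2.
Collecting: F(X, Y, Z) = X**2 + 3*X*Y + 2*X*Z + 2*Y**2 + Y*Z + 2*Z**2.


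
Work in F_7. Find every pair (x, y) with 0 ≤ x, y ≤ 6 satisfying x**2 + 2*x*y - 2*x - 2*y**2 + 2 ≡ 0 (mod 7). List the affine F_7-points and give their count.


Affine F_7-points: {(0, 1), (0, 6), (2, 4), (2, 5), (4, 5), (4, 6), (6, 2), (6, 4)}; count = 8.

For each of the 49 pairs (x, y) ∈ F_7², evaluate f(x, y) mod 7. Record the zeros.
  x = 0: [0↦2, 1↦0, 2↦1, 3↦5, 4↦5, 5↦1, 6↦0]  zeros at y ∈ {1, 6}
  x = 1: [0↦1, 1↦1, 2↦4, 3↦3, 4↦5, 5↦3, 6↦4]  zeros at y ∈ ∅
  x = 2: [0↦2, 1↦4, 2↦2, 3↦3, 4↦0, 5↦0, 6↦3]  zeros at y ∈ {4, 5}
  x = 3: [0↦5, 1↦2, 2↦2, 3↦5, 4↦4, 5↦6, 6↦4]  zeros at y ∈ ∅
  x = 4: [0↦3, 1↦2, 2↦4, 3↦2, 4↦3, 5↦0, 6↦0]  zeros at y ∈ {5, 6}
  x = 5: [0↦3, 1↦4, 2↦1, 3↦1, 4↦4, 5↦3, 6↦5]  zeros at y ∈ ∅
  x = 6: [0↦5, 1↦1, 2↦0, 3↦2, 4↦0, 5↦1, 6↦5]  zeros at y ∈ {2, 4}
Collecting zeros: affine points = {(0, 1), (0, 6), (2, 4), (2, 5), (4, 5), (4, 6), (6, 2), (6, 4)}.
Total count |C(F_7)_aff| = 8.


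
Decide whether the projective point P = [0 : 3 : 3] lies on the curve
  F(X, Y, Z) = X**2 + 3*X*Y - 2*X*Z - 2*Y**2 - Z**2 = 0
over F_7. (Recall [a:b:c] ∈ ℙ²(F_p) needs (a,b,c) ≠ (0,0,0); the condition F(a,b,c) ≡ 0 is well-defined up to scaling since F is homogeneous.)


F(0,3,3) ≡ 1 (mod 7); P is NOT on the curve.

Evaluate F(0, 3, 3) term-by-term (mod 7).
  X**2 ↦ 1·0·1·1 = 0
  3*X*Y ↦ 3·0·3·1 = 0
  -2*X*Z ↦ -2·0·1·3 = 0
  -2*Y**2 ↦ -2·1·9·1 = -18
  -Z**2 ↦ -1·1·1·9 = -9
Sum: F(0, 3, 3) = (0) + (0) + (0) + (-18) + (-9) = -27.
Reducing mod 7: -27 ≡ 1 (mod 7).
Since F(a, b, c) ≡ 1 ≠ 0 (mod 7), P does NOT lie on the curve.


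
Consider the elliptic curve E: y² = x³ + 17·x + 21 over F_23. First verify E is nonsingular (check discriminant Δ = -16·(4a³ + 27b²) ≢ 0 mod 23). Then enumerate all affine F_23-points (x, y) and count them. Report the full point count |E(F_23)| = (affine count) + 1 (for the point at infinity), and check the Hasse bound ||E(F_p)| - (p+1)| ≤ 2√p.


Affine points = {(1, 4), (1, 19), (5, 1), (5, 22), (7, 0), (8, 5), (8, 18), (9, 11), (9, 12), (10, 8), (10, 15), (13, 1), (13, 22), (14, 6), (14, 17), (17, 5), (17, 18), (18, 8), (18, 15), (19, 2), (19, 21), (20, 9), (20, 14), (21, 5), (21, 18), (22, 7), (22, 16)}; affine count = 27; |E(F_23)| = 28.

Discriminant check: Δ ∝ 4a³ + 27b² = 4·17³ + 27·21² = 4·4913 + 27·441 ≡ 3 (mod 23). Nonzero ⇒ E is nonsingular.
For each x ∈ F_23, compute rhs = x³ + 17·x + 21 mod 23, then count y ∈ F_23 with y² ≡ rhs.
  x = 0: rhs = 21, matching y values: none (0 points).
  x = 1: rhs = 16, matching y values: 4, 19 (2 points).
  x = 2: rhs = 17, matching y values: none (0 points).
  x = 3: rhs = 7, matching y values: none (0 points).
  x = 4: rhs = 15, matching y values: none (0 points).
  x = 5: rhs = 1, matching y values: 1, 22 (2 points).
  x = 6: rhs = 17, matching y values: none (0 points).
  x = 7: rhs = 0, matching y values: 0 (1 points).
  x = 8: rhs = 2, matching y values: 5, 18 (2 points).
  x = 9: rhs = 6, matching y values: 11, 12 (2 points).
  x = 10: rhs = 18, matching y values: 8, 15 (2 points).
  x = 11: rhs = 21, matching y values: none (0 points).
  x = 12: rhs = 21, matching y values: none (0 points).
  x = 13: rhs = 1, matching y values: 1, 22 (2 points).
  x = 14: rhs = 13, matching y values: 6, 17 (2 points).
  x = 15: rhs = 17, matching y values: none (0 points).
  x = 16: rhs = 19, matching y values: none (0 points).
  x = 17: rhs = 2, matching y values: 5, 18 (2 points).
  x = 18: rhs = 18, matching y values: 8, 15 (2 points).
  x = 19: rhs = 4, matching y values: 2, 21 (2 points).
  x = 20: rhs = 12, matching y values: 9, 14 (2 points).
  x = 21: rhs = 2, matching y values: 5, 18 (2 points).
  x = 22: rhs = 3, matching y values: 7, 16 (2 points).
Total affine count: 27.
Full point count |E(F_23)| = 27 + 1 = 28.
Hasse bound: |28 − (23+1)| = |4| = 4 ≤ 2√23 ≈ 9.5917 ✓.


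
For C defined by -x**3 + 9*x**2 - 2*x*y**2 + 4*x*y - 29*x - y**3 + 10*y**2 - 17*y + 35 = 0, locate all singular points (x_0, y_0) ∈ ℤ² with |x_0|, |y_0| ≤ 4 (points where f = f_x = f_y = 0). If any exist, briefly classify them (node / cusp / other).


Singular points: {(3, 1)}; classification: cusp.

Compute partial derivatives:
  f_x = -3*x**2 + 18*x - 2*y**2 + 4*y - 29.
  f_y = -4*x*y + 4*x - 3*y**2 + 20*y - 17.
Scan x_0 ∈ {−4, ..., 4}. For each x_0, f_y(x_0, y) is a polynomial in y; find its integer roots y ∈ {−4, ..., 4}, then test f_x and f at those candidates.
  x = -4: f_y(-4, y) = -3*y**2 + 36*y - 33; vanishes at y ∈ {1}. (-4, 1): f_x = -147 ≠ 0.
  x = -3: f_y(-3, y) = -3*y**2 + 32*y - 29; vanishes at y ∈ {1}. (-3, 1): f_x = -108 ≠ 0.
  x = -2: f_y(-2, y) = -3*y**2 + 28*y - 25; vanishes at y ∈ {1}. (-2, 1): f_x = -75 ≠ 0.
  x = -1: f_y(-1, y) = -3*y**2 + 24*y - 21; vanishes at y ∈ {1}. (-1, 1): f_x = -48 ≠ 0.
  x = 0: f_y(0, y) = -3*y**2 + 20*y - 17; vanishes at y ∈ {1}. (0, 1): f_x = -27 ≠ 0.
  x = 1: f_y(1, y) = -3*y**2 + 16*y - 13; vanishes at y ∈ {1}. (1, 1): f_x = -12 ≠ 0.
  x = 2: f_y(2, y) = -3*y**2 + 12*y - 9; vanishes at y ∈ {1, 3}. (2, 1): f_x = -3 ≠ 0; (2, 3): f_x = -11 ≠ 0.
  x = 3: f_y(3, y) = -3*y**2 + 8*y - 5; vanishes at y ∈ {1}. (3, 1): f_x = 0, f = 0 — SINGULAR.
  x = 4: f_y(4, y) = -3*y**2 + 4*y - 1; vanishes at y ∈ {1}. (4, 1): f_x = -3 ≠ 0.
Only singular point on the grid: (3, 1).
Classify: substitute x = 3 + u, y = 1 + v and expand: f = -u**3 - 2*u*v**2 - v**3 + v**2.
No constant or linear terms (consistent with a singular point). Quadratic part: v**2. Cubic part: -u**3 - 2*u*v**2 - v**3.
The quadratic part v**2 is a perfect square, so there is a single (double) tangent line v = 0, i.e. y = 1. Restricting the cubic part to that line (v = 0) leaves -u**3 ≠ 0, so f is not divisible by v and the branch is v² ≈ u**3 to lowest order — this is a cusp.
Classification: cusp.


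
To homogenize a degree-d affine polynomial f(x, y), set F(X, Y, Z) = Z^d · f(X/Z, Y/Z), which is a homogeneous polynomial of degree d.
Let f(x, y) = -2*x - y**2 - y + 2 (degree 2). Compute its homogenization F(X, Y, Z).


F(X, Y, Z) = -2*X*Z - Y**2 - Y*Z + 2*Z**2

deg(f) = 2.
Substitute x = X/Z, y = Y/Z into f, then multiply by Z^2.
  monomial -2·x^1·y^0 ↦ -2·X^1·Y^0·Z^1.
  monomial -1·x^0·y^2 ↦ -1·X^0·Y^2·Z^0.
  monomial -1·x^0·y^1 ↦ -1·X^0·Y^1·Z^1.
  monomial 2·x^0·y^0 ↦ 2·X^0·Y^0·Z^2.
Collecting: F(X, Y, Z) = -2*X*Z - Y**2 - Y*Z + 2*Z**2.


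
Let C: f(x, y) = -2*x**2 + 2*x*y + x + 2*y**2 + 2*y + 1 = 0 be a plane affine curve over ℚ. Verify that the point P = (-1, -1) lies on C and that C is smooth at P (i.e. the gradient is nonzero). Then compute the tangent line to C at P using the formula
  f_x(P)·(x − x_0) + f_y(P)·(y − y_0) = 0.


Tangent line at P: 3*x - 4*y - 1 = 0.

Step 1: f(-1, -1) = 0, so P lies on C.
Step 2: partial derivatives
  f_x(x, y) = -4*x + 2*y + 1, f_y(x, y) = 2*x + 4*y + 2.
  f_x(P) = 3, f_y(P) = -4 (gradient nonzero, so P is smooth).
Step 3: tangent line at P: 3·(x − -1) + -4·(y − -1) = 0.
Expanding: 3*x - 4*y - 1 = 0.


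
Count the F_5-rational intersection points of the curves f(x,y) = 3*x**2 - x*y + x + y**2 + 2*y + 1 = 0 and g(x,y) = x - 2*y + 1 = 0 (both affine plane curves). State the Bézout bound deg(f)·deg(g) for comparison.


Common zeros: ∅; count = 0; Bézout bound = 2.

deg(f) = 2, deg(g) = 1, so Bézout bound = 2.
Scan x ∈ F_5. For each x, list the y ∈ F_5 with f(x, y) ≡ 0 and those with g(x, y) ≡ 0 (mod 5); the common zeros in that column are the intersection.
  x = 0: f ≡ 0 at y ∈ {4}; g ≡ 0 at y ∈ {3}; common: ∅.
  x = 1: f ≡ 0 at y ∈ {0, 4}; g ≡ 0 at y ∈ {1}; common: ∅.
  x = 2: f ≡ 0 at y ∈ {0}; g ≡ 0 at y ∈ {4}; common: ∅.
  x = 3: f ≡ 0 at y ∈ ∅; g ≡ 0 at y ∈ {2}; common: ∅.
  x = 4: f ≡ 0 at y ∈ ∅; g ≡ 0 at y ∈ {0}; common: ∅.
Collecting: common zeros = ∅, so the count is 0.
Comparison with the Bézout bound: 0 ≤ 2 = deg(f)·deg(g), as expected for curves with no common component (the affine F_5-count falls short of the bound because intersections may lie at infinity, over extension fields, or carry multiplicity).


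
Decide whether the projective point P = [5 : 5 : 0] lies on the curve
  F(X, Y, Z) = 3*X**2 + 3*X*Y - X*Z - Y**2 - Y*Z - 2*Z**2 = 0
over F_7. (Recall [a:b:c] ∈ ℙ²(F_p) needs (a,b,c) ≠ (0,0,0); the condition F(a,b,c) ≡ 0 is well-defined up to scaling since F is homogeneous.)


F(5,5,0) ≡ 6 (mod 7); P is NOT on the curve.

Evaluate F(5, 5, 0) term-by-term (mod 7).
  3*X**2 ↦ 3·25·1·1 = 75
  3*X*Y ↦ 3·5·5·1 = 75
  -X*Z ↦ -1·5·1·0 = 0
  -Y**2 ↦ -1·1·25·1 = -25
  -Y*Z ↦ -1·1·5·0 = 0
  -2*Z**2 ↦ -2·1·1·0 = 0
Sum: F(5, 5, 0) = (75) + (75) + (0) + (-25) + (0) + (0) = 125.
Reducing mod 7: 125 ≡ 6 (mod 7).
Since F(a, b, c) ≡ 6 ≠ 0 (mod 7), P does NOT lie on the curve.


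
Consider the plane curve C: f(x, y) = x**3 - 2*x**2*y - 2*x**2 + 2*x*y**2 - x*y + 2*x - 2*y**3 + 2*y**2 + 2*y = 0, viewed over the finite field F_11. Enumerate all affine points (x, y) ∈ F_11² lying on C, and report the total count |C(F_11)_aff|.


Affine F_11-points: {(0, 0), (0, 4), (0, 8), (1, 5), (2, 1), (3, 8), (3, 10), (4, 8), (5, 2), (6, 2), (6, 3)}; count = 11.

For each of the 121 pairs (x, y) ∈ F_11², evaluate f(x, y) mod 11. Record the zeros.
  x = 0: [0↦0, 1↦2, 2↦7, 3↦3, 4↦0, 5↦8, 6↦4, 7↦9, 8↦0, 9↦9, 10↦2]  zeros at y ∈ {0, 4, 8}
  x = 1: [0↦1, 1↦2, 2↦10, 3↦2, 4↦10, 5↦0, 6↦4, 7↦10, 8↦6, 9↦2, 10↦8]  zeros at y ∈ {5}
  x = 2: [0↦4, 1↦0, 2↦7, 3↦2, 4↦6, 5↦7, 6↦4, 7↦7, 8↦4, 9↦5, 10↦9]  zeros at y ∈ {1}
  x = 3: [0↦4, 1↦2, 2↦4, 3↦9, 4↦5, 5↦2, 6↦10, 7↦6, 8↦0, 9↦2, 10↦0]  zeros at y ∈ {8, 10}
  x = 4: [0↦7, 1↦3, 2↦7, 3↦7, 4↦2, 5↦2, 6↦6, 7↦2, 8↦0, 9↦10, 10↦9]  zeros at y ∈ {8}
  x = 5: [0↦8, 1↦9, 2↦0, 3↦2, 4↦3, 5↦2, 6↦9, 7↦1, 8↦10, 9↦2, 10↦9]  zeros at y ∈ {2}
  x = 6: [0↦2, 1↦4, 2↦0, 3↦0, 4↦3, 5↦8, 6↦3, 7↦9, 8↦3, 9↦6, 10↦6]  zeros at y ∈ {2, 3}
  x = 7: [0↦6, 1↦5, 2↦2, 3↦7, 4↦8, 5↦4, 6↦5, 7↦10, 8↦7, 9↦6, 10↦6]  zeros at y ∈ ∅
  x = 8: [0↦4, 1↦7, 2↦1, 3↦7, 4↦2, 5↦7, 6↦10, 7↦10, 8↦6, 9↦8, 10↦4]  zeros at y ∈ ∅
  x = 9: [0↦2, 1↦5, 2↦3, 3↦6, 4↦2, 5↦1, 6↦2, 7↦4, 8↦6, 9↦7, 10↦6]  zeros at y ∈ ∅
  x = 10: [0↦6, 1↦5, 2↦3, 3↦10, 4↦3, 5↦3, 6↦9, 7↦9, 8↦2, 9↦9, 10↦7]  zeros at y ∈ ∅
Collecting zeros: affine points = {(0, 0), (0, 4), (0, 8), (1, 5), (2, 1), (3, 8), (3, 10), (4, 8), (5, 2), (6, 2), (6, 3)}.
Total count |C(F_11)_aff| = 11.


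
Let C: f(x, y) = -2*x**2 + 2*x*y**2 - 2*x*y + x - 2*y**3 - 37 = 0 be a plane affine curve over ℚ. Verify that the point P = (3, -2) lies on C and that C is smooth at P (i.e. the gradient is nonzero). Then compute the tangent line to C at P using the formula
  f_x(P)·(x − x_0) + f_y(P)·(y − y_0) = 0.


Tangent line at P: x - 54*y - 111 = 0.

Step 1: f(3, -2) = 0, so P lies on C.
Step 2: partial derivatives
  f_x(x, y) = -4*x + 2*y**2 - 2*y + 1, f_y(x, y) = 4*x*y - 2*x - 6*y**2.
  f_x(P) = 1, f_y(P) = -54 (gradient nonzero, so P is smooth).
Step 3: tangent line at P: 1·(x − 3) + -54·(y − -2) = 0.
Expanding: x - 54*y - 111 = 0.


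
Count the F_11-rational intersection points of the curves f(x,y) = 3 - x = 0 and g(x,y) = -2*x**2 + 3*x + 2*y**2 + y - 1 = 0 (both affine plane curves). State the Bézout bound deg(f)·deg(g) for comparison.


Common zeros: {(3, 2), (3, 3)}; count = 2; Bézout bound = 2.

deg(f) = 1, deg(g) = 2, so Bézout bound = 2.
Scan x ∈ F_11. For each x, list the y ∈ F_11 with f(x, y) ≡ 0 and those with g(x, y) ≡ 0 (mod 11); the common zeros in that column are the intersection.
  x = 0: f ≡ 0 at y ∈ ∅; g ≡ 0 at y ∈ {6, 10}; common: ∅.
  x = 1: f ≡ 0 at y ∈ ∅; g ≡ 0 at y ∈ {0, 5}; common: ∅.
  x = 2: f ≡ 0 at y ∈ ∅; g ≡ 0 at y ∈ {1, 4}; common: ∅.
  x = 3: f ≡ 0 at y ∈ {0, 1, 2, 3, 4, 5, 6, 7, 8, 9, 10}; g ≡ 0 at y ∈ {2, 3}; common: {2, 3}.
  x = 4: f ≡ 0 at y ∈ ∅; g ≡ 0 at y ∈ {2, 3}; common: ∅.
  x = 5: f ≡ 0 at y ∈ ∅; g ≡ 0 at y ∈ {1, 4}; common: ∅.
  x = 6: f ≡ 0 at y ∈ ∅; g ≡ 0 at y ∈ {0, 5}; common: ∅.
  x = 7: f ≡ 0 at y ∈ ∅; g ≡ 0 at y ∈ {6, 10}; common: ∅.
  x = 8: f ≡ 0 at y ∈ ∅; g ≡ 0 at y ∈ {7, 9}; common: ∅.
  x = 9: f ≡ 0 at y ∈ ∅; g ≡ 0 at y ∈ {8}; common: ∅.
  x = 10: f ≡ 0 at y ∈ ∅; g ≡ 0 at y ∈ {7, 9}; common: ∅.
Collecting: common zeros = {(3, 2), (3, 3)}, so the count is 2.
Comparison with the Bézout bound: 2 ≤ 2 = deg(f)·deg(g), as expected for curves with no common component (the bound is attained).


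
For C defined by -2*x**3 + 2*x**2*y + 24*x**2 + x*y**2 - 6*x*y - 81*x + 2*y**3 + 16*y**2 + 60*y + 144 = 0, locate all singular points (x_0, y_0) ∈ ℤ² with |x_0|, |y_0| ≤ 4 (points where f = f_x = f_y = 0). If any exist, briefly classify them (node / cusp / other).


Singular points: {(3, -3)}; classification: cusp.

Compute partial derivatives:
  f_x = -6*x**2 + 4*x*y + 48*x + y**2 - 6*y - 81.
  f_y = 2*x**2 + 2*x*y - 6*x + 6*y**2 + 32*y + 60.
Scan x_0 ∈ {−4, ..., 4}. For each x_0, f_y(x_0, y) is a polynomial in y; find its integer roots y ∈ {−4, ..., 4}, then test f_x and f at those candidates.
  x = -4: f_y(-4, y) = 6*y**2 + 24*y + 116; no integer root y with |y| ≤ 4.
  x = -3: f_y(-3, y) = 6*y**2 + 26*y + 96; no integer root y with |y| ≤ 4.
  x = -2: f_y(-2, y) = 6*y**2 + 28*y + 80; no integer root y with |y| ≤ 4.
  x = -1: f_y(-1, y) = 6*y**2 + 30*y + 68; no integer root y with |y| ≤ 4.
  x = 0: f_y(0, y) = 6*y**2 + 32*y + 60; no integer root y with |y| ≤ 4.
  x = 1: f_y(1, y) = 6*y**2 + 34*y + 56; no integer root y with |y| ≤ 4.
  x = 2: f_y(2, y) = 6*y**2 + 36*y + 56; no integer root y with |y| ≤ 4.
  x = 3: f_y(3, y) = 6*y**2 + 38*y + 60; vanishes at y ∈ {-3}. (3, -3): f_x = 0, f = 0 — SINGULAR.
  x = 4: f_y(4, y) = 6*y**2 + 40*y + 68; no integer root y with |y| ≤ 4.
Only singular point on the grid: (3, -3).
Classify: substitute x = 3 + u, y = -3 + v and expand: f = -2*u**3 + 2*u**2*v + u*v**2 + 2*v**3 + v**2.
No constant or linear terms (consistent with a singular point). Quadratic part: v**2. Cubic part: -2*u**3 + 2*u**2*v + u*v**2 + 2*v**3.
The quadratic part v**2 is a perfect square, so there is a single (double) tangent line v = 0, i.e. y = -3. Restricting the cubic part to that line (v = 0) leaves -2*u**3 ≠ 0, so f is not divisible by v and the branch is v² ≈ 2*u**3 to lowest order — this is a cusp.
Classification: cusp.


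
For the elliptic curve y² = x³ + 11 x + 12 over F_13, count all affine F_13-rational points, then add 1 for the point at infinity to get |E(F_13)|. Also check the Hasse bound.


Affine points = {(0, 5), (0, 8), (2, 4), (2, 9), (4, 4), (4, 9), (5, 6), (5, 7), (7, 4), (7, 9), (8, 1), (8, 12), (10, 2), (10, 11), (12, 0)}; affine count = 15; |E(F_13)| = 16.

Discriminant check: Δ ∝ 4a³ + 27b² = 4·11³ + 27·12² = 4·1331 + 27·144 ≡ 8 (mod 13). Nonzero ⇒ E is nonsingular.
For each x ∈ F_13, compute rhs = x³ + 11·x + 12 mod 13, then count y ∈ F_13 with y² ≡ rhs.
  x = 0: rhs = 12, matching y values: 5, 8 (2 points).
  x = 1: rhs = 11, matching y values: none (0 points).
  x = 2: rhs = 3, matching y values: 4, 9 (2 points).
  x = 3: rhs = 7, matching y values: none (0 points).
  x = 4: rhs = 3, matching y values: 4, 9 (2 points).
  x = 5: rhs = 10, matching y values: 6, 7 (2 points).
  x = 6: rhs = 8, matching y values: none (0 points).
  x = 7: rhs = 3, matching y values: 4, 9 (2 points).
  x = 8: rhs = 1, matching y values: 1, 12 (2 points).
  x = 9: rhs = 8, matching y values: none (0 points).
  x = 10: rhs = 4, matching y values: 2, 11 (2 points).
  x = 11: rhs = 8, matching y values: none (0 points).
  x = 12: rhs = 0, matching y values: 0 (1 points).
Total affine count: 15.
Full point count |E(F_13)| = 15 + 1 = 16.
Hasse bound: |16 − (13+1)| = |2| = 2 ≤ 2√13 ≈ 7.2111 ✓.


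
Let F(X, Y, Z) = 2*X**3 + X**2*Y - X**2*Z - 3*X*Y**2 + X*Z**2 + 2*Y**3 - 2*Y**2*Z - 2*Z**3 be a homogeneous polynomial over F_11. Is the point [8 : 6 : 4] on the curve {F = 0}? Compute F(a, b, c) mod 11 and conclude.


F(8,6,4) ≡ 3 (mod 11); P is NOT on the curve.

Evaluate F(8, 6, 4) term-by-term (mod 11).
  2*X**3 ↦ 2·512·1·1 = 1024
  X**2*Y ↦ 1·64·6·1 = 384
  -X**2*Z ↦ -1·64·1·4 = -256
  -3*X*Y**2 ↦ -3·8·36·1 = -864
  X*Z**2 ↦ 1·8·1·16 = 128
  2*Y**3 ↦ 2·1·216·1 = 432
  -2*Y**2*Z ↦ -2·1·36·4 = -288
  -2*Z**3 ↦ -2·1·1·64 = -128
Sum: F(8, 6, 4) = (1024) + (384) + (-256) + (-864) + (128) + (432) + (-288) + (-128) = 432.
Reducing mod 11: 432 ≡ 3 (mod 11).
Since F(a, b, c) ≡ 3 ≠ 0 (mod 11), P does NOT lie on the curve.


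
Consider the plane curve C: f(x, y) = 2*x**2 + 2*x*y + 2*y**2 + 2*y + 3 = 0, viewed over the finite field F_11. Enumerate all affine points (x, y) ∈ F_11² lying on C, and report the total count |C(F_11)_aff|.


Affine F_11-points: {(1, 1), (1, 8), (2, 0), (2, 8), (6, 6), (6, 9), (7, 5), (7, 9), (9, 0), (9, 1), (10, 5), (10, 6)}; count = 12.

For each of the 121 pairs (x, y) ∈ F_11², evaluate f(x, y) mod 11. Record the zeros.
  x = 0: [0↦3, 1↦7, 2↦4, 3↦5, 4↦10, 5↦8, 6↦10, 7↦5, 8↦4, 9↦7, 10↦3]  zeros at y ∈ ∅
  x = 1: [0↦5, 1↦0, 2↦10, 3↦2, 4↦9, 5↦9, 6↦2, 7↦10, 8↦0, 9↦5, 10↦3]  zeros at y ∈ {1, 8}
  x = 2: [0↦0, 1↦8, 2↦9, 3↦3, 4↦1, 5↦3, 6↦9, 7↦8, 8↦0, 9↦7, 10↦7]  zeros at y ∈ {0, 8}
  x = 3: [0↦10, 1↦9, 2↦1, 3↦8, 4↦8, 5↦1, 6↦9, 7↦10, 8↦4, 9↦2, 10↦4]  zeros at y ∈ ∅
  x = 4: [0↦2, 1↦3, 2↦8, 3↦6, 4↦8, 5↦3, 6↦2, 7↦5, 8↦1, 9↦1, 10↦5]  zeros at y ∈ ∅
  x = 5: [0↦9, 1↦1, 2↦8, 3↦8, 4↦1, 5↦9, 6↦10, 7↦4, 8↦2, 9↦4, 10↦10]  zeros at y ∈ ∅
  x = 6: [0↦9, 1↦3, 2↦1, 3↦3, 4↦9, 5↦8, 6↦0, 7↦7, 8↦7, 9↦0, 10↦8]  zeros at y ∈ {6, 9}
  x = 7: [0↦2, 1↦9, 2↦9, 3↦2, 4↦10, 5↦0, 6↦5, 7↦3, 8↦5, 9↦0, 10↦10]  zeros at y ∈ {5, 9}
  x = 8: [0↦10, 1↦8, 2↦10, 3↦5, 4↦4, 5↦7, 6↦3, 7↦3, 8↦7, 9↦4, 10↦5]  zeros at y ∈ ∅
  x = 9: [0↦0, 1↦0, 2↦4, 3↦1, 4↦2, 5↦7, 6↦5, 7↦7, 8↦2, 9↦1, 10↦4]  zeros at y ∈ {0, 1}
  x = 10: [0↦5, 1↦7, 2↦2, 3↦1, 4↦4, 5↦0, 6↦0, 7↦4, 8↦1, 9↦2, 10↦7]  zeros at y ∈ {5, 6}
Collecting zeros: affine points = {(1, 1), (1, 8), (2, 0), (2, 8), (6, 6), (6, 9), (7, 5), (7, 9), (9, 0), (9, 1), (10, 5), (10, 6)}.
Total count |C(F_11)_aff| = 12.


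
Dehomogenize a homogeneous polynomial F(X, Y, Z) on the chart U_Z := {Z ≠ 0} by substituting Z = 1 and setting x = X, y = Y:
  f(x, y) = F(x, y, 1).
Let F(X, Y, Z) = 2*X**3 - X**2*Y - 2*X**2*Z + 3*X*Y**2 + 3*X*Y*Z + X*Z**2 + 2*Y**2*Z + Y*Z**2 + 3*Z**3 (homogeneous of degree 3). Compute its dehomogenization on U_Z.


f(x, y) = 2*x**3 - x**2*y - 2*x**2 + 3*x*y**2 + 3*x*y + x + 2*y**2 + y + 3

On U_Z we set Z = 1. Each monomial c·X^i·Y^j·Z^k in F becomes c·x^i·y^j·1^k = c·x^i·y^j.
Substituting Z = 1: F(X, Y, 1) = 2*x**3 - x**2*y - 2*x**2 + 3*x*y**2 + 3*x*y + x + 2*y**2 + y + 3.
Note: deg(f) ≤ deg(F) = 3; strict inequality happens when F is divisible by Z (lost terms).


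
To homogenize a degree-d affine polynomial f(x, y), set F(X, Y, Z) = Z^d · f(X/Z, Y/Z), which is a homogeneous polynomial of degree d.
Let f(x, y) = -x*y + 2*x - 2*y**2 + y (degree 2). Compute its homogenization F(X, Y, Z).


F(X, Y, Z) = -X*Y + 2*X*Z - 2*Y**2 + Y*Z

deg(f) = 2.
Substitute x = X/Z, y = Y/Z into f, then multiply by Z^2.
  monomial -1·x^1·y^1 ↦ -1·X^1·Y^1·Z^0.
  monomial 2·x^1·y^0 ↦ 2·X^1·Y^0·Z^1.
  monomial -2·x^0·y^2 ↦ -2·X^0·Y^2·Z^0.
  monomial 1·x^0·y^1 ↦ 1·X^0·Y^1·Z^1.
Collecting: F(X, Y, Z) = -X*Y + 2*X*Z - 2*Y**2 + Y*Z.


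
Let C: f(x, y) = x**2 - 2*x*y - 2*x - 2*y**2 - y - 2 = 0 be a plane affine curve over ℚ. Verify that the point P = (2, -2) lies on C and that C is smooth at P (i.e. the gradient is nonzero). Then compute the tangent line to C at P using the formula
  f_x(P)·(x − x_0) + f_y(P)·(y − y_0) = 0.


Tangent line at P: 6*x + 3*y - 6 = 0.

Step 1: f(2, -2) = 0, so P lies on C.
Step 2: partial derivatives
  f_x(x, y) = 2*x - 2*y - 2, f_y(x, y) = -2*x - 4*y - 1.
  f_x(P) = 6, f_y(P) = 3 (gradient nonzero, so P is smooth).
Step 3: tangent line at P: 6·(x − 2) + 3·(y − -2) = 0.
Expanding: 6*x + 3*y - 6 = 0.


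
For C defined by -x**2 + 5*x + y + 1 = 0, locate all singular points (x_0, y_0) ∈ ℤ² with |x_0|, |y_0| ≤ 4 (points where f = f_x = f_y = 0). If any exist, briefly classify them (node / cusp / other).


No singular points in the scanned grid; C is smooth there.

Compute partial derivatives:
  f_x = 5 - 2*x.
  f_y = 1.
f_y = 1 is a nonzero constant, so f_y never vanishes: no point (x, y) can satisfy f = f_x = f_y = 0. In particular no (x, y) ∈ {−4, ..., 4}² is singular; the curve is smooth.


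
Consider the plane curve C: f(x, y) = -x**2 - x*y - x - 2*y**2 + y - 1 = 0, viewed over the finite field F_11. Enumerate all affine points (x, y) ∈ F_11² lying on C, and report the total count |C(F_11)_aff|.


Affine F_11-points: {(0, 8), (0, 9), (1, 2), (1, 9), (2, 8), (6, 7), (7, 2), (7, 6), (8, 6), (8, 7)}; count = 10.

For each of the 121 pairs (x, y) ∈ F_11², evaluate f(x, y) mod 11. Record the zeros.
  x = 0: [0↦10, 1↦9, 2↦4, 3↦6, 4↦4, 5↦9, 6↦10, 7↦7, 8↦0, 9↦0, 10↦7]  zeros at y ∈ {8, 9}
  x = 1: [0↦8, 1↦6, 2↦0, 3↦1, 4↦9, 5↦2, 6↦2, 7↦9, 8↦1, 9↦0, 10↦6]  zeros at y ∈ {2, 9}
  x = 2: [0↦4, 1↦1, 2↦5, 3↦5, 4↦1, 5↦4, 6↦3, 7↦9, 8↦0, 9↦9, 10↦3]  zeros at y ∈ {8}
  x = 3: [0↦9, 1↦5, 2↦8, 3↦7, 4↦2, 5↦4, 6↦2, 7↦7, 8↦8, 9↦5, 10↦9]  zeros at y ∈ ∅
  x = 4: [0↦1, 1↦7, 2↦9, 3↦7, 4↦1, 5↦2, 6↦10, 7↦3, 8↦3, 9↦10, 10↦2]  zeros at y ∈ ∅
  x = 5: [0↦2, 1↦7, 2↦8, 3↦5, 4↦9, 5↦9, 6↦5, 7↦8, 8↦7, 9↦2, 10↦4]  zeros at y ∈ ∅
  x = 6: [0↦1, 1↦5, 2↦5, 3↦1, 4↦4, 5↦3, 6↦9, 7↦0, 8↦9, 9↦3, 10↦4]  zeros at y ∈ {7}
  x = 7: [0↦9, 1↦1, 2↦0, 3↦6, 4↦8, 5↦6, 6↦0, 7↦1, 8↦9, 9↦2, 10↦2]  zeros at y ∈ {2, 6}
  x = 8: [0↦4, 1↦6, 2↦4, 3↦9, 4↦10, 5↦7, 6↦0, 7↦0, 8↦7, 9↦10, 10↦9]  zeros at y ∈ {6, 7}
  x = 9: [0↦8, 1↦9, 2↦6, 3↦10, 4↦10, 5↦6, 6↦9, 7↦8, 8↦3, 9↦5, 10↦3]  zeros at y ∈ ∅
  x = 10: [0↦10, 1↦10, 2↦6, 3↦9, 4↦8, 5↦3, 6↦5, 7↦3, 8↦8, 9↦9, 10↦6]  zeros at y ∈ ∅
Collecting zeros: affine points = {(0, 8), (0, 9), (1, 2), (1, 9), (2, 8), (6, 7), (7, 2), (7, 6), (8, 6), (8, 7)}.
Total count |C(F_11)_aff| = 10.


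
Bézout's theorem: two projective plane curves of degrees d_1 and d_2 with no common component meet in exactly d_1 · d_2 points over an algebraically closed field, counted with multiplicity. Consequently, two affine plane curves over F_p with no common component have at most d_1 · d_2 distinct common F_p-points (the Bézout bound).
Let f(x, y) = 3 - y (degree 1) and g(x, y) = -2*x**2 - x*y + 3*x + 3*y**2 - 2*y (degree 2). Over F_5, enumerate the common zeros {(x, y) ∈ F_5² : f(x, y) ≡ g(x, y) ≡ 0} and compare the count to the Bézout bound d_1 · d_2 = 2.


Common zeros: ∅; count = 0; Bézout bound = 2.

deg(f) = 1, deg(g) = 2, so Bézout bound = 2.
Scan x ∈ F_5. For each x, list the y ∈ F_5 with f(x, y) ≡ 0 and those with g(x, y) ≡ 0 (mod 5); the common zeros in that column are the intersection.
  x = 0: f ≡ 0 at y ∈ {3}; g ≡ 0 at y ∈ {0, 4}; common: ∅.
  x = 1: f ≡ 0 at y ∈ {3}; g ≡ 0 at y ∈ ∅; common: ∅.
  x = 2: f ≡ 0 at y ∈ {3}; g ≡ 0 at y ∈ {4}; common: ∅.
  x = 3: f ≡ 0 at y ∈ {3}; g ≡ 0 at y ∈ ∅; common: ∅.
  x = 4: f ≡ 0 at y ∈ {3}; g ≡ 0 at y ∈ {0, 2}; common: ∅.
Collecting: common zeros = ∅, so the count is 0.
Comparison with the Bézout bound: 0 ≤ 2 = deg(f)·deg(g), as expected for curves with no common component (the affine F_5-count falls short of the bound because intersections may lie at infinity, over extension fields, or carry multiplicity).


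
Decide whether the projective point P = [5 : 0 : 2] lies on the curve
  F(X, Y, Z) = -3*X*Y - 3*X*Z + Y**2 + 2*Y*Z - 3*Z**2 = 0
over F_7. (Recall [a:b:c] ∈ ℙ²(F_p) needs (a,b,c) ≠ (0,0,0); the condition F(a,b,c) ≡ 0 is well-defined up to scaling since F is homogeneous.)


F(5,0,2) ≡ 0 (mod 7); P is on the curve.

Evaluate F(5, 0, 2) term-by-term (mod 7).
  -3*X*Y ↦ -3·5·0·1 = 0
  -3*X*Z ↦ -3·5·1·2 = -30
  Y**2 ↦ 1·1·0·1 = 0
  2*Y*Z ↦ 2·1·0·2 = 0
  -3*Z**2 ↦ -3·1·1·4 = -12
Sum: F(5, 0, 2) = (0) + (-30) + (0) + (0) + (-12) = -42.
Reducing mod 7: -42 ≡ 0 (mod 7).
Since F(a, b, c) ≡ 0 (mod 7), P lies on the curve.


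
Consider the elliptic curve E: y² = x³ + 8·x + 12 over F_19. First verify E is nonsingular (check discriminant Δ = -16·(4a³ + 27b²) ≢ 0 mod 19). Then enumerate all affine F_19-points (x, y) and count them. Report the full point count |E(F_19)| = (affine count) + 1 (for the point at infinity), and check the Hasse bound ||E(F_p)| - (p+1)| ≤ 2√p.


Affine points = {(2, 6), (2, 13), (3, 5), (3, 14), (5, 5), (5, 14), (10, 3), (10, 16), (11, 5), (11, 14), (15, 7), (15, 12), (17, 8), (17, 11)}; affine count = 14; |E(F_19)| = 15.

Discriminant check: Δ ∝ 4a³ + 27b² = 4·8³ + 27·12² = 4·512 + 27·144 ≡ 8 (mod 19). Nonzero ⇒ E is nonsingular.
For each x ∈ F_19, compute rhs = x³ + 8·x + 12 mod 19, then count y ∈ F_19 with y² ≡ rhs.
  x = 0: rhs = 12, matching y values: none (0 points).
  x = 1: rhs = 2, matching y values: none (0 points).
  x = 2: rhs = 17, matching y values: 6, 13 (2 points).
  x = 3: rhs = 6, matching y values: 5, 14 (2 points).
  x = 4: rhs = 13, matching y values: none (0 points).
  x = 5: rhs = 6, matching y values: 5, 14 (2 points).
  x = 6: rhs = 10, matching y values: none (0 points).
  x = 7: rhs = 12, matching y values: none (0 points).
  x = 8: rhs = 18, matching y values: none (0 points).
  x = 9: rhs = 15, matching y values: none (0 points).
  x = 10: rhs = 9, matching y values: 3, 16 (2 points).
  x = 11: rhs = 6, matching y values: 5, 14 (2 points).
  x = 12: rhs = 12, matching y values: none (0 points).
  x = 13: rhs = 14, matching y values: none (0 points).
  x = 14: rhs = 18, matching y values: none (0 points).
  x = 15: rhs = 11, matching y values: 7, 12 (2 points).
  x = 16: rhs = 18, matching y values: none (0 points).
  x = 17: rhs = 7, matching y values: 8, 11 (2 points).
  x = 18: rhs = 3, matching y values: none (0 points).
Total affine count: 14.
Full point count |E(F_19)| = 14 + 1 = 15.
Hasse bound: |15 − (19+1)| = |-5| = 5 ≤ 2√19 ≈ 8.7178 ✓.


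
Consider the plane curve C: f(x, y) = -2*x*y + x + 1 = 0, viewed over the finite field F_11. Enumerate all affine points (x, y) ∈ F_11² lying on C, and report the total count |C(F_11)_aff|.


Affine F_11-points: {(1, 1), (2, 9), (3, 8), (4, 2), (5, 5), (6, 7), (7, 10), (8, 4), (9, 3), (10, 0)}; count = 10.

For each of the 121 pairs (x, y) ∈ F_11², evaluate f(x, y) mod 11. Record the zeros.
  x = 0: [0↦1, 1↦1, 2↦1, 3↦1, 4↦1, 5↦1, 6↦1, 7↦1, 8↦1, 9↦1, 10↦1]  zeros at y ∈ ∅
  x = 1: [0↦2, 1↦0, 2↦9, 3↦7, 4↦5, 5↦3, 6↦1, 7↦10, 8↦8, 9↦6, 10↦4]  zeros at y ∈ {1}
  x = 2: [0↦3, 1↦10, 2↦6, 3↦2, 4↦9, 5↦5, 6↦1, 7↦8, 8↦4, 9↦0, 10↦7]  zeros at y ∈ {9}
  x = 3: [0↦4, 1↦9, 2↦3, 3↦8, 4↦2, 5↦7, 6↦1, 7↦6, 8↦0, 9↦5, 10↦10]  zeros at y ∈ {8}
  x = 4: [0↦5, 1↦8, 2↦0, 3↦3, 4↦6, 5↦9, 6↦1, 7↦4, 8↦7, 9↦10, 10↦2]  zeros at y ∈ {2}
  x = 5: [0↦6, 1↦7, 2↦8, 3↦9, 4↦10, 5↦0, 6↦1, 7↦2, 8↦3, 9↦4, 10↦5]  zeros at y ∈ {5}
  x = 6: [0↦7, 1↦6, 2↦5, 3↦4, 4↦3, 5↦2, 6↦1, 7↦0, 8↦10, 9↦9, 10↦8]  zeros at y ∈ {7}
  x = 7: [0↦8, 1↦5, 2↦2, 3↦10, 4↦7, 5↦4, 6↦1, 7↦9, 8↦6, 9↦3, 10↦0]  zeros at y ∈ {10}
  x = 8: [0↦9, 1↦4, 2↦10, 3↦5, 4↦0, 5↦6, 6↦1, 7↦7, 8↦2, 9↦8, 10↦3]  zeros at y ∈ {4}
  x = 9: [0↦10, 1↦3, 2↦7, 3↦0, 4↦4, 5↦8, 6↦1, 7↦5, 8↦9, 9↦2, 10↦6]  zeros at y ∈ {3}
  x = 10: [0↦0, 1↦2, 2↦4, 3↦6, 4↦8, 5↦10, 6↦1, 7↦3, 8↦5, 9↦7, 10↦9]  zeros at y ∈ {0}
Collecting zeros: affine points = {(1, 1), (2, 9), (3, 8), (4, 2), (5, 5), (6, 7), (7, 10), (8, 4), (9, 3), (10, 0)}.
Total count |C(F_11)_aff| = 10.


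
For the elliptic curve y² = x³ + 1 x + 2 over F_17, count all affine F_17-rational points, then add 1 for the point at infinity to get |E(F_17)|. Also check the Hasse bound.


Affine points = {(0, 6), (0, 11), (1, 2), (1, 15), (3, 7), (3, 10), (4, 6), (4, 11), (5, 8), (5, 9), (9, 3), (9, 14), (10, 3), (10, 14), (11, 1), (11, 16), (12, 5), (12, 12), (13, 6), (13, 11), (15, 3), (15, 14), (16, 0)}; affine count = 23; |E(F_17)| = 24.

Discriminant check: Δ ∝ 4a³ + 27b² = 4·1³ + 27·2² = 4·1 + 27·4 ≡ 10 (mod 17). Nonzero ⇒ E is nonsingular.
For each x ∈ F_17, compute rhs = x³ + 1·x + 2 mod 17, then count y ∈ F_17 with y² ≡ rhs.
  x = 0: rhs = 2, matching y values: 6, 11 (2 points).
  x = 1: rhs = 4, matching y values: 2, 15 (2 points).
  x = 2: rhs = 12, matching y values: none (0 points).
  x = 3: rhs = 15, matching y values: 7, 10 (2 points).
  x = 4: rhs = 2, matching y values: 6, 11 (2 points).
  x = 5: rhs = 13, matching y values: 8, 9 (2 points).
  x = 6: rhs = 3, matching y values: none (0 points).
  x = 7: rhs = 12, matching y values: none (0 points).
  x = 8: rhs = 12, matching y values: none (0 points).
  x = 9: rhs = 9, matching y values: 3, 14 (2 points).
  x = 10: rhs = 9, matching y values: 3, 14 (2 points).
  x = 11: rhs = 1, matching y values: 1, 16 (2 points).
  x = 12: rhs = 8, matching y values: 5, 12 (2 points).
  x = 13: rhs = 2, matching y values: 6, 11 (2 points).
  x = 14: rhs = 6, matching y values: none (0 points).
  x = 15: rhs = 9, matching y values: 3, 14 (2 points).
  x = 16: rhs = 0, matching y values: 0 (1 points).
Total affine count: 23.
Full point count |E(F_17)| = 23 + 1 = 24.
Hasse bound: |24 − (17+1)| = |6| = 6 ≤ 2√17 ≈ 8.2462 ✓.


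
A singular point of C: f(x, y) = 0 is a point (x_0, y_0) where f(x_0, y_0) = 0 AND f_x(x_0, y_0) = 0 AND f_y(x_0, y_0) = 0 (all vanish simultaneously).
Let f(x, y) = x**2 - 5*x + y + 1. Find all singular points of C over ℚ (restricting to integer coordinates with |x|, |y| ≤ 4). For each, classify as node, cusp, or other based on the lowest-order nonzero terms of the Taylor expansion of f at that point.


No singular points in the scanned grid; C is smooth there.

Compute partial derivatives:
  f_x = 2*x - 5.
  f_y = 1.
f_y = 1 is a nonzero constant, so f_y never vanishes: no point (x, y) can satisfy f = f_x = f_y = 0. In particular no (x, y) ∈ {−4, ..., 4}² is singular; the curve is smooth.


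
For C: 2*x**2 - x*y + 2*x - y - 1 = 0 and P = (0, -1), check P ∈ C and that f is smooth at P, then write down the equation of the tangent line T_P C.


Tangent line at P: 3*x - y - 1 = 0.

Step 1: f(0, -1) = 0, so P lies on C.
Step 2: partial derivatives
  f_x(x, y) = 4*x - y + 2, f_y(x, y) = -x - 1.
  f_x(P) = 3, f_y(P) = -1 (gradient nonzero, so P is smooth).
Step 3: tangent line at P: 3·(x − 0) + -1·(y − -1) = 0.
Expanding: 3*x - y - 1 = 0.


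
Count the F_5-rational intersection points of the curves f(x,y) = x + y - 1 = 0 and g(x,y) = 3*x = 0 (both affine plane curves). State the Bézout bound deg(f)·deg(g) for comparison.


Common zeros: {(0, 1)}; count = 1; Bézout bound = 1.

deg(f) = 1, deg(g) = 1, so Bézout bound = 1.
Scan x ∈ F_5. For each x, list the y ∈ F_5 with f(x, y) ≡ 0 and those with g(x, y) ≡ 0 (mod 5); the common zeros in that column are the intersection.
  x = 0: f ≡ 0 at y ∈ {1}; g ≡ 0 at y ∈ {0, 1, 2, 3, 4}; common: {1}.
  x = 1: f ≡ 0 at y ∈ {0}; g ≡ 0 at y ∈ ∅; common: ∅.
  x = 2: f ≡ 0 at y ∈ {4}; g ≡ 0 at y ∈ ∅; common: ∅.
  x = 3: f ≡ 0 at y ∈ {3}; g ≡ 0 at y ∈ ∅; common: ∅.
  x = 4: f ≡ 0 at y ∈ {2}; g ≡ 0 at y ∈ ∅; common: ∅.
Collecting: common zeros = {(0, 1)}, so the count is 1.
Comparison with the Bézout bound: 1 ≤ 1 = deg(f)·deg(g), as expected for curves with no common component (the bound is attained).


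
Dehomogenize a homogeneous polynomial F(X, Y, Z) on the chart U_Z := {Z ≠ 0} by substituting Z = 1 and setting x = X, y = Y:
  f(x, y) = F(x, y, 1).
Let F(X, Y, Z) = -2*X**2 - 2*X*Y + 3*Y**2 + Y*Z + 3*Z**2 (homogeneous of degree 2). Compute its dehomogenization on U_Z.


f(x, y) = -2*x**2 - 2*x*y + 3*y**2 + y + 3

On U_Z we set Z = 1. Each monomial c·X^i·Y^j·Z^k in F becomes c·x^i·y^j·1^k = c·x^i·y^j.
Substituting Z = 1: F(X, Y, 1) = -2*x**2 - 2*x*y + 3*y**2 + y + 3.
Note: deg(f) ≤ deg(F) = 2; strict inequality happens when F is divisible by Z (lost terms).


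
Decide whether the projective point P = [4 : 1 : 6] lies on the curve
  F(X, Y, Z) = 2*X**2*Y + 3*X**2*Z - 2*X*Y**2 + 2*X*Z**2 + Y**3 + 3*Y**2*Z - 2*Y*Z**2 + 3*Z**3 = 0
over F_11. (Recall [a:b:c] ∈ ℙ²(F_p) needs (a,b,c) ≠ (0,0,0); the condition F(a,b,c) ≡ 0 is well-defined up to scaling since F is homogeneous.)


F(4,1,6) ≡ 7 (mod 11); P is NOT on the curve.

Evaluate F(4, 1, 6) term-by-term (mod 11).
  2*X**2*Y ↦ 2·16·1·1 = 32
  3*X**2*Z ↦ 3·16·1·6 = 288
  -2*X*Y**2 ↦ -2·4·1·1 = -8
  2*X*Z**2 ↦ 2·4·1·36 = 288
  Y**3 ↦ 1·1·1·1 = 1
  3*Y**2*Z ↦ 3·1·1·6 = 18
  -2*Y*Z**2 ↦ -2·1·1·36 = -72
  3*Z**3 ↦ 3·1·1·216 = 648
Sum: F(4, 1, 6) = (32) + (288) + (-8) + (288) + (1) + (18) + (-72) + (648) = 1195.
Reducing mod 11: 1195 ≡ 7 (mod 11).
Since F(a, b, c) ≡ 7 ≠ 0 (mod 11), P does NOT lie on the curve.


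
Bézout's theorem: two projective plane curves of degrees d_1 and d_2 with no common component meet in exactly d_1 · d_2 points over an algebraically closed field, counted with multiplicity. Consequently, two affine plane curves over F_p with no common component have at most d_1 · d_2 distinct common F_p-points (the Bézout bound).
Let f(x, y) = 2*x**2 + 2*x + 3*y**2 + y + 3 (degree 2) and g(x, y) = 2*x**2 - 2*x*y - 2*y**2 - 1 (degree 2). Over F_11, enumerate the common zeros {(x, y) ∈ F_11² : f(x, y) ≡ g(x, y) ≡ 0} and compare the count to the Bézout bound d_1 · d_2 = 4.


Common zeros: {(0, 4), (10, 3)}; count = 2; Bézout bound = 4.

deg(f) = 2, deg(g) = 2, so Bézout bound = 4.
Scan x ∈ F_11. For each x, list the y ∈ F_11 with f(x, y) ≡ 0 and those with g(x, y) ≡ 0 (mod 11); the common zeros in that column are the intersection.
  x = 0: f ≡ 0 at y ∈ {3, 4}; g ≡ 0 at y ∈ {4, 7}; common: {4}.
  x = 1: f ≡ 0 at y ∈ {1, 6}; g ≡ 0 at y ∈ {2, 8}; common: ∅.
  x = 2: f ≡ 0 at y ∈ ∅; g ≡ 0 at y ∈ ∅; common: ∅.
  x = 3: f ≡ 0 at y ∈ ∅; g ≡ 0 at y ∈ ∅; common: ∅.
  x = 4: f ≡ 0 at y ∈ ∅; g ≡ 0 at y ∈ {3, 4}; common: ∅.
  x = 5: f ≡ 0 at y ∈ {2, 5}; g ≡ 0 at y ∈ ∅; common: ∅.
  x = 6: f ≡ 0 at y ∈ ∅; g ≡ 0 at y ∈ ∅; common: ∅.
  x = 7: f ≡ 0 at y ∈ ∅; g ≡ 0 at y ∈ {7, 8}; common: ∅.
  x = 8: f ≡ 0 at y ∈ ∅; g ≡ 0 at y ∈ ∅; common: ∅.
  x = 9: f ≡ 0 at y ∈ {1, 6}; g ≡ 0 at y ∈ ∅; common: ∅.
  x = 10: f ≡ 0 at y ∈ {3, 4}; g ≡ 0 at y ∈ {3, 9}; common: {3}.
Collecting: common zeros = {(0, 4), (10, 3)}, so the count is 2.
Comparison with the Bézout bound: 2 ≤ 4 = deg(f)·deg(g), as expected for curves with no common component (the affine F_11-count falls short of the bound because intersections may lie at infinity, over extension fields, or carry multiplicity).
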